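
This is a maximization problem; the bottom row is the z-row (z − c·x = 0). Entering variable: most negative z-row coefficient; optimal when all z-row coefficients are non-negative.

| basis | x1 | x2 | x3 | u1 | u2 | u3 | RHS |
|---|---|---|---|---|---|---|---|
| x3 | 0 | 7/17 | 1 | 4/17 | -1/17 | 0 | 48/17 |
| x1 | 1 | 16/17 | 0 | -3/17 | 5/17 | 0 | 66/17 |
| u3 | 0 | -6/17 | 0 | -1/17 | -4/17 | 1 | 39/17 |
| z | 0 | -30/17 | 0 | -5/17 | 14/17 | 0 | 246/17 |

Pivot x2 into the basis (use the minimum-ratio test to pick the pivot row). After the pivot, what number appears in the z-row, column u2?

Ratio test on column x2 — row 1: (48/17)/(7/17) = 48/7; row 2: (66/17)/(16/17) = 33/8; row 3: entry -6/17 ≤ 0. Minimum is 33/8 at row 2 (x1 leaves); pivot element 16/17.
Divide row 2 by 16/17; eliminate column x2 from the other rows.
z-row update in column u2: 14/17 − (-30/17)·(5/16) = 11/8.

11/8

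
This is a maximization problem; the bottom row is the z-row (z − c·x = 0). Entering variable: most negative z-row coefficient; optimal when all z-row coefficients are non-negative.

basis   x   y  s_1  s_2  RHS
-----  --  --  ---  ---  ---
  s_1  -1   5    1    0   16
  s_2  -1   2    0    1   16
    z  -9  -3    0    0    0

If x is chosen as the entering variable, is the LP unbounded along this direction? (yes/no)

yes

Every constraint-row entry in column x is ≤ 0, so increasing x is unbounded.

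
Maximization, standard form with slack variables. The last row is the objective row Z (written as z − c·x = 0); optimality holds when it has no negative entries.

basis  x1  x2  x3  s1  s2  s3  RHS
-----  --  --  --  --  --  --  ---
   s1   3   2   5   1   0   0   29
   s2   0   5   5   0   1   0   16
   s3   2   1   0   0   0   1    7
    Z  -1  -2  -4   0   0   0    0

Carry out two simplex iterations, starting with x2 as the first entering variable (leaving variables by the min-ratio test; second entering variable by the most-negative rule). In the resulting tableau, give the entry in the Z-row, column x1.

-1

Ratio test on column x2 — row 1: 29/2 = 29/2; row 2: 16/5 = 16/5; row 3: 7/1 = 7. Minimum is 16/5 at row 2 (s2 leaves); pivot element 5.
Divide row 2 by 5; eliminate column x2 from the other rows.
Second iteration: most negative Z-row entry is -2 in column x3, so x3 enters.
Ratio test on column x3 — row 1: (113/5)/3 = 113/15; row 2: (16/5)/1 = 16/5; row 3: entry -1 ≤ 0. Minimum is 16/5 at row 2 (x2 leaves); pivot element 1.
Divide row 2 by 1; eliminate column x3 from the other rows.
After both pivots, the entry at the Z-row, column x1 is -1.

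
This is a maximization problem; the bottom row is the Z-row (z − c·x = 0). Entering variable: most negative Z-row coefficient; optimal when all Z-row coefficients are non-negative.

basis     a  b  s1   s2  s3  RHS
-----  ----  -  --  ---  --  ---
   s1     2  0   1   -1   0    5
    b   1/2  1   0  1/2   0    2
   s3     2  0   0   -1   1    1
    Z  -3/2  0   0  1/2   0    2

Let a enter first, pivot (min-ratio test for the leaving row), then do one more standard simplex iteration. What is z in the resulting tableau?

10/3

Ratio test on column a — row 1: 5/2 = 5/2; row 2: 2/(1/2) = 4; row 3: 1/2 = 1/2. Minimum is 1/2 at row 3 (s3 leaves); pivot element 2.
Pivot on row 3; the Z-row RHS becomes 2 − (-3/2)·(1/2) = 11/4.
Next entering variable (most negative Z-row entry -1/4): s2.
Ratio test on column s2 — row 1: entry 0 ≤ 0; row 2: (7/4)/(3/4) = 7/3; row 3: entry -1/2 ≤ 0. Minimum is 7/3 at row 2 (b leaves); pivot element 3/4.
After the second pivot the Z-row RHS is 11/4 − (-1/4)·(7/3) = 10/3.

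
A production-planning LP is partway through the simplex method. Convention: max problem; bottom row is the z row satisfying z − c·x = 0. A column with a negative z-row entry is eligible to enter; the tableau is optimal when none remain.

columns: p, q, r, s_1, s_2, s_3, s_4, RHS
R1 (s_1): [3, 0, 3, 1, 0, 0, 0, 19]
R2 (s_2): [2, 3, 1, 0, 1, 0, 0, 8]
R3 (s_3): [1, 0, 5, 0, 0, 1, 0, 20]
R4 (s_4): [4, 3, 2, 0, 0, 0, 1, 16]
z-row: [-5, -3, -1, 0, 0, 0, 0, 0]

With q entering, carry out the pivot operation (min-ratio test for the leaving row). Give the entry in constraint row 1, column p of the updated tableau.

Ratio test on column q — row 1: entry 0 ≤ 0; row 2: 8/3 = 8/3; row 3: entry 0 ≤ 0; row 4: 16/3 = 16/3. Minimum is 8/3 at row 2 (s_2 leaves); pivot element 3.
Divide row 2 by 3; eliminate column q from the other rows.
Row 1 update in column p: 3 − 0·(2/3) = 3.

3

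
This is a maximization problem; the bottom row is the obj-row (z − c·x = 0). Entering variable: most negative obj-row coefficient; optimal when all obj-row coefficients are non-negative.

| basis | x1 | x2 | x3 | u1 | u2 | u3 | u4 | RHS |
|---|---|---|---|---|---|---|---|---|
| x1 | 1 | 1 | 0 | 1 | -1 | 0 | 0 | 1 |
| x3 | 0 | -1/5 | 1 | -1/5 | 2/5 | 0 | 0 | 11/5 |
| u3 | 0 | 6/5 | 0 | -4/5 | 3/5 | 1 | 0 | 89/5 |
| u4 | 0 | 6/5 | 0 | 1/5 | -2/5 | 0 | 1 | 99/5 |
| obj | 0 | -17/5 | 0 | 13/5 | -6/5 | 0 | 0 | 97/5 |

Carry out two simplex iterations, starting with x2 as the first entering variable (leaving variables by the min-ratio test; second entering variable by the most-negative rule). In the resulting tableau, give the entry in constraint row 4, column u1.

-1/9

Ratio test on column x2 — row 1: 1/1 = 1; row 2: entry -1/5 ≤ 0; row 3: (89/5)/(6/5) = 89/6; row 4: (99/5)/(6/5) = 33/2. Minimum is 1 at row 1 (x1 leaves); pivot element 1.
Divide row 1 by 1; eliminate column x2 from the other rows.
Second iteration: most negative obj-row entry is -23/5 in column u2, so u2 enters.
Ratio test on column u2 — row 1: entry -1 ≤ 0; row 2: (12/5)/(1/5) = 12; row 3: (83/5)/(9/5) = 83/9; row 4: (93/5)/(4/5) = 93/4. Minimum is 83/9 at row 3 (u3 leaves); pivot element 9/5.
Divide row 3 by 9/5; eliminate column u2 from the other rows.
After both pivots, the entry at constraint row 4, column u1 is -1/9.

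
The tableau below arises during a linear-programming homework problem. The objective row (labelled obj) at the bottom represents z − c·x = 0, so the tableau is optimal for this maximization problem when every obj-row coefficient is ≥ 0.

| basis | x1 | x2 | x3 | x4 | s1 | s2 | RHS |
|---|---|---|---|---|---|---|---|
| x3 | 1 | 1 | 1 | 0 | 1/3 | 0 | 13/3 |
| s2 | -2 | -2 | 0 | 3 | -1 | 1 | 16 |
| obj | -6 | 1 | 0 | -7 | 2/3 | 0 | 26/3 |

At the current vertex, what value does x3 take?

13/3

x3 is basic (row 1); its value is the RHS of that row, 13/3.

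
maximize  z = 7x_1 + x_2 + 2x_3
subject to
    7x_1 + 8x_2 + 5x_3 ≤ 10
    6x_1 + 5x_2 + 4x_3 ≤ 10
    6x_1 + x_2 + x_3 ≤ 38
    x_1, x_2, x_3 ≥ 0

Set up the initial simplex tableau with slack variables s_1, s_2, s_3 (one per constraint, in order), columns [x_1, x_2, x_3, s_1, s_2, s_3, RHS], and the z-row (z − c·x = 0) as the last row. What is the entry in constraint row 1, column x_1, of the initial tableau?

Constraint 1 has coefficient 7 on x_1.

7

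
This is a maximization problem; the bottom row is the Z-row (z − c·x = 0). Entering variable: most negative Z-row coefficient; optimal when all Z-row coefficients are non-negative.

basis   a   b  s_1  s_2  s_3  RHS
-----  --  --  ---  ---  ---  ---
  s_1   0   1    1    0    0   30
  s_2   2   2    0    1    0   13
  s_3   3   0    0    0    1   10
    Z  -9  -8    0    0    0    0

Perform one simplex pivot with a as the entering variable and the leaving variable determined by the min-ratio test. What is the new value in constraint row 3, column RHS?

10/3

Ratio test on column a — row 1: entry 0 ≤ 0; row 2: 13/2 = 13/2; row 3: 10/3 = 10/3. Minimum is 10/3 at row 3 (s_3 leaves); pivot element 3.
Divide row 3 by 3; eliminate column a from the other rows.
In the new row 3, the RHS entry is the old entry divided by the pivot: 10/3 = 10/3.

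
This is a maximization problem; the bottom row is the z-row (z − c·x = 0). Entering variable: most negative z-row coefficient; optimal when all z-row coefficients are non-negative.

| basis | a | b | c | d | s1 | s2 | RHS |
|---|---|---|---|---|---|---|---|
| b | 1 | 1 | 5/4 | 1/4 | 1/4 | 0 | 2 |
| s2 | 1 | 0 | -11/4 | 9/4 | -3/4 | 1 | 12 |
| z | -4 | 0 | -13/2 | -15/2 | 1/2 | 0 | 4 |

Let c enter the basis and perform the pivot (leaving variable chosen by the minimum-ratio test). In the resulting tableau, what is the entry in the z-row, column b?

26/5

Ratio test on column c — row 1: 2/(5/4) = 8/5; row 2: entry -11/4 ≤ 0. Minimum is 8/5 at row 1 (b leaves); pivot element 5/4.
Divide row 1 by 5/4; eliminate column c from the other rows.
z-row update in column b: 0 − (-13/2)·(4/5) = 26/5.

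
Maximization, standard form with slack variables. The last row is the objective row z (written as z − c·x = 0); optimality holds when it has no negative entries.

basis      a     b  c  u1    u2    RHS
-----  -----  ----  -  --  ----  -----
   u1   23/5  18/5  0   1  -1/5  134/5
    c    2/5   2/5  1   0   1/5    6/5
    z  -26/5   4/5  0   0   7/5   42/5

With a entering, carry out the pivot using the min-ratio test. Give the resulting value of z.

Ratio test on column a — row 1: (134/5)/(23/5) = 134/23; row 2: (6/5)/(2/5) = 3. Minimum is 3 at row 2 (c leaves); pivot element 2/5.
Pivot on row 2; the z-row RHS becomes 42/5 − (-26/5)·3 = 24.

24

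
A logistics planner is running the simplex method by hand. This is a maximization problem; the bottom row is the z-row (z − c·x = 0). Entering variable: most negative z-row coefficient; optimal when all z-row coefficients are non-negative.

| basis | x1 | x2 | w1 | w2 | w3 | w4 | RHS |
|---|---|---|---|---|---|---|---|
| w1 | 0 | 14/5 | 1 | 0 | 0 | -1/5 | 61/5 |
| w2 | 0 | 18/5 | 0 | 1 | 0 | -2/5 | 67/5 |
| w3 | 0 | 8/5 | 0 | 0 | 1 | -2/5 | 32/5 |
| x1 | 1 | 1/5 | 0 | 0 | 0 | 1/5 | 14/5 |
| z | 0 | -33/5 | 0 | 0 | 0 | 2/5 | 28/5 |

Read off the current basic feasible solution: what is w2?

w2 is basic (row 2); its value is the RHS of that row, 67/5.

67/5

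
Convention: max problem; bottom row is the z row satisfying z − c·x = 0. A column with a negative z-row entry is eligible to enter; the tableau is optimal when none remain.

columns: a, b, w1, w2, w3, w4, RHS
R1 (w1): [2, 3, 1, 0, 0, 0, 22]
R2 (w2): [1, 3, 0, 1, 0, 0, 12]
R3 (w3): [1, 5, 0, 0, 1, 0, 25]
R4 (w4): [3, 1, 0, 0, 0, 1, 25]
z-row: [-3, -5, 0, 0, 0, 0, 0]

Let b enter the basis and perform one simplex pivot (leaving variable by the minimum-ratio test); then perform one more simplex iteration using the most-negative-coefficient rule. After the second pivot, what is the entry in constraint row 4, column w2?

Ratio test on column b — row 1: 22/3 = 22/3; row 2: 12/3 = 4; row 3: 25/5 = 5; row 4: 25/1 = 25. Minimum is 4 at row 2 (w2 leaves); pivot element 3.
Divide row 2 by 3; eliminate column b from the other rows.
Second iteration: most negative z-row entry is -4/3 in column a, so a enters.
Ratio test on column a — row 1: 10/1 = 10; row 2: 4/(1/3) = 12; row 3: entry -2/3 ≤ 0; row 4: 21/(8/3) = 63/8. Minimum is 63/8 at row 4 (w4 leaves); pivot element 8/3.
Divide row 4 by 8/3; eliminate column a from the other rows.
After both pivots, the entry at constraint row 4, column w2 is -1/8.

-1/8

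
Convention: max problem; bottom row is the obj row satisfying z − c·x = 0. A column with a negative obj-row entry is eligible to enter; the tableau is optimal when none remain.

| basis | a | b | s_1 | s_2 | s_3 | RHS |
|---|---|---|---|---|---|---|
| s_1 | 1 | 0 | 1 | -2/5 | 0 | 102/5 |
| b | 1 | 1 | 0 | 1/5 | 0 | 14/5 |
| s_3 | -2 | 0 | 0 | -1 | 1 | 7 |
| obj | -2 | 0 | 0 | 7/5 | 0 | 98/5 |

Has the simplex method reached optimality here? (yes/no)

The obj-row has a negative entry -2 in column a, so it is not optimal.

no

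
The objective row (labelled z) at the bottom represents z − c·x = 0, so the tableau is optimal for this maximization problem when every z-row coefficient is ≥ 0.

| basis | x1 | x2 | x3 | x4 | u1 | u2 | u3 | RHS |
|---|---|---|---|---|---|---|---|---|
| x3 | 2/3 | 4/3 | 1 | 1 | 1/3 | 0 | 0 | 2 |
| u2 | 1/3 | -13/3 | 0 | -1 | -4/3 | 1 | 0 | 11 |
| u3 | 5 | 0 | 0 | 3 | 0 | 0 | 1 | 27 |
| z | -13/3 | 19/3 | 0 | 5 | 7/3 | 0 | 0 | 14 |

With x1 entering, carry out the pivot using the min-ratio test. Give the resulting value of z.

27

Ratio test on column x1 — row 1: 2/(2/3) = 3; row 2: 11/(1/3) = 33; row 3: 27/5 = 27/5. Minimum is 3 at row 1 (x3 leaves); pivot element 2/3.
Pivot on row 1; the z-row RHS becomes 14 − (-13/3)·3 = 27.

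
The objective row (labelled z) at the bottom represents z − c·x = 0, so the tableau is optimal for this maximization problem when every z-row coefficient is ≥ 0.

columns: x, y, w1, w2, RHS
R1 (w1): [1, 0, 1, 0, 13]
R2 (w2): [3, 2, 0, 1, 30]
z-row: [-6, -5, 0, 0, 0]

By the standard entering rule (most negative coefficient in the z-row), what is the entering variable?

x

Negative z-row entries: x: -6, y: -5.
The most negative is -6 in column x, so x enters.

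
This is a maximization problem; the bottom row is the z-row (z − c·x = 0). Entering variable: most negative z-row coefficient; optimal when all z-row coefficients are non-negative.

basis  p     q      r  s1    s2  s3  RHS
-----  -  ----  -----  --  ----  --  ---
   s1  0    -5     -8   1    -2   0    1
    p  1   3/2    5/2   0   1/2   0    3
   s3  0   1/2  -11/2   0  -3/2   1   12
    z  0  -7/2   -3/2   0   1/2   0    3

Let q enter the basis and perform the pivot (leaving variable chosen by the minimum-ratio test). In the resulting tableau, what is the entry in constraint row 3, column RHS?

11

Ratio test on column q — row 1: entry -5 ≤ 0; row 2: 3/(3/2) = 2; row 3: 12/(1/2) = 24. Minimum is 2 at row 2 (p leaves); pivot element 3/2.
Divide row 2 by 3/2; eliminate column q from the other rows.
Row 3 update in column RHS: 12 − (1/2)·2 = 11.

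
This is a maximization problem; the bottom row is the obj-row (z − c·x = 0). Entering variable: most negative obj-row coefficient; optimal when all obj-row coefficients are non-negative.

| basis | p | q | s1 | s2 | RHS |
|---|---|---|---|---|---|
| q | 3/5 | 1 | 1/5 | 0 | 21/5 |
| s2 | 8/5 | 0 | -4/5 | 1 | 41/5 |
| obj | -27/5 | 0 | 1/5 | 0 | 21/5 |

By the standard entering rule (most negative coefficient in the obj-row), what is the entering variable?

Negative obj-row entries: p: -27/5.
The most negative is -27/5 in column p, so p enters.

p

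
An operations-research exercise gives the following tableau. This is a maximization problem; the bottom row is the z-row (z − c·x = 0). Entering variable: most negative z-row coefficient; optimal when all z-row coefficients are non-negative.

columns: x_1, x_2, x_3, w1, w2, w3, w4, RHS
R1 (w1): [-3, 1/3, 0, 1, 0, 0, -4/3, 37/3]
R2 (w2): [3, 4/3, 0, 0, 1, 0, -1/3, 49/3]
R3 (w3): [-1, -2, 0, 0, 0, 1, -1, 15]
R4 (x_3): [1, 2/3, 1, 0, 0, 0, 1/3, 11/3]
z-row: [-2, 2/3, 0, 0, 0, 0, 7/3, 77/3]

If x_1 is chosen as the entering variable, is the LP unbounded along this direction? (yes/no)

Column x_1 has positive entries in row(s) 2, 4, so the ratio test bounds it — not unbounded.

no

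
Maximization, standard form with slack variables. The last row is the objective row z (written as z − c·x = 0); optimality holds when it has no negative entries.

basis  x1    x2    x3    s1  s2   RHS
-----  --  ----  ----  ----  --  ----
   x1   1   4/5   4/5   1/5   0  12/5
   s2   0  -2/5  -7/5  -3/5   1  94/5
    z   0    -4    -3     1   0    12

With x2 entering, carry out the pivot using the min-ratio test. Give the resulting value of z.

Ratio test on column x2 — row 1: (12/5)/(4/5) = 3; row 2: entry -2/5 ≤ 0. Minimum is 3 at row 1 (x1 leaves); pivot element 4/5.
Pivot on row 1; the z-row RHS becomes 12 − (-4)·3 = 24.

24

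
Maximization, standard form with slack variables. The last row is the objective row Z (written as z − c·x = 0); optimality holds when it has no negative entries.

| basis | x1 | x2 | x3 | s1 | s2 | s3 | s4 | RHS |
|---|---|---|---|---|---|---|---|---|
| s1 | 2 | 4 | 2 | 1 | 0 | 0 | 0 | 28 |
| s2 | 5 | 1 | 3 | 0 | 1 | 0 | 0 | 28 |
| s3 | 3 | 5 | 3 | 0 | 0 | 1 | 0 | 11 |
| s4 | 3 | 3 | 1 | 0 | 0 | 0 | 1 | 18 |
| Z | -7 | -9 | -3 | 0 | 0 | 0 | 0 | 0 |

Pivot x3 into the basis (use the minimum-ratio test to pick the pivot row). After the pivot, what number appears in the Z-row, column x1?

-4

Ratio test on column x3 — row 1: 28/2 = 14; row 2: 28/3 = 28/3; row 3: 11/3 = 11/3; row 4: 18/1 = 18. Minimum is 11/3 at row 3 (s3 leaves); pivot element 3.
Divide row 3 by 3; eliminate column x3 from the other rows.
Z-row update in column x1: -7 − (-3)·1 = -4.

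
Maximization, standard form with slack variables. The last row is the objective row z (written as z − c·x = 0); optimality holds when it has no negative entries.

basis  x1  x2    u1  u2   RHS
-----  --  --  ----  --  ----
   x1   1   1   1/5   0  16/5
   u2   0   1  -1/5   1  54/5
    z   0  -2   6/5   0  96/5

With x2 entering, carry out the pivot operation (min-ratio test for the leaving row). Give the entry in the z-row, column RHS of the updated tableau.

Ratio test on column x2 — row 1: (16/5)/1 = 16/5; row 2: (54/5)/1 = 54/5. Minimum is 16/5 at row 1 (x1 leaves); pivot element 1.
Divide row 1 by 1; eliminate column x2 from the other rows.
z-row update in column RHS: 96/5 − (-2)·(16/5) = 128/5.

128/5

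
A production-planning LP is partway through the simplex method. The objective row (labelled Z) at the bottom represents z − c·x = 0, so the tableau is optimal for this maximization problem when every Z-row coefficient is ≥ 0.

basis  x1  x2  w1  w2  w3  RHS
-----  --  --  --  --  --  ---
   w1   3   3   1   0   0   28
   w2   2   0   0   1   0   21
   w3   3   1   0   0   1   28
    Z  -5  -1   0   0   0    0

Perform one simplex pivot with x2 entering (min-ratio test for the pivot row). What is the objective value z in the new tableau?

Ratio test on column x2 — row 1: 28/3 = 28/3; row 2: entry 0 ≤ 0; row 3: 28/1 = 28. Minimum is 28/3 at row 1 (w1 leaves); pivot element 3.
Pivot on row 1; the Z-row RHS becomes 0 − (-1)·(28/3) = 28/3.

28/3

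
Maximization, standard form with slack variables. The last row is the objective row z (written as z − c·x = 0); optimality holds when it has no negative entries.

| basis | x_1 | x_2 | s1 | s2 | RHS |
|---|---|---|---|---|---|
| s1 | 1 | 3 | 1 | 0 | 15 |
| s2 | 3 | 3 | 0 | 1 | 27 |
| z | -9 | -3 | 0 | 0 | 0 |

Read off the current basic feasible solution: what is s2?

s2 is basic (row 2); its value is the RHS of that row, 27.

27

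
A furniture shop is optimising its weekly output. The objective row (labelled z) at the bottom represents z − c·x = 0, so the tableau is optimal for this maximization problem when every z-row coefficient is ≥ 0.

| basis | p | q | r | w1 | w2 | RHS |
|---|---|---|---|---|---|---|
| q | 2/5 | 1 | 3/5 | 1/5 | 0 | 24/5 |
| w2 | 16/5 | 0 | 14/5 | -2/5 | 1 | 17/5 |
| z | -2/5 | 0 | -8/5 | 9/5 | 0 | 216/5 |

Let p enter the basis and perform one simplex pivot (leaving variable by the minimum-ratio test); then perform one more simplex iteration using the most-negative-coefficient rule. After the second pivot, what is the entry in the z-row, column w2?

Ratio test on column p — row 1: (24/5)/(2/5) = 12; row 2: (17/5)/(16/5) = 17/16. Minimum is 17/16 at row 2 (w2 leaves); pivot element 16/5.
Divide row 2 by 16/5; eliminate column p from the other rows.
Second iteration: most negative z-row entry is -5/4 in column r, so r enters.
Ratio test on column r — row 1: (35/8)/(1/4) = 35/2; row 2: (17/16)/(7/8) = 17/14. Minimum is 17/14 at row 2 (p leaves); pivot element 7/8.
Divide row 2 by 7/8; eliminate column r from the other rows.
After both pivots, the entry at the z-row, column w2 is 4/7.

4/7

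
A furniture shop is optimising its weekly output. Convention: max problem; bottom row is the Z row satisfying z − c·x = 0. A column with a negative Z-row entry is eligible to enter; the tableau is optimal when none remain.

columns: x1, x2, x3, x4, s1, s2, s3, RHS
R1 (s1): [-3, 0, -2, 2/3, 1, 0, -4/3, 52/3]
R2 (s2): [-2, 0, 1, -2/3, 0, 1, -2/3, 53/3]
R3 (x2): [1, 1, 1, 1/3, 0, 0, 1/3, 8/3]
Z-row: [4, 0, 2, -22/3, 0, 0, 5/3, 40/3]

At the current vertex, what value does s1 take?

52/3

s1 is basic (row 1); its value is the RHS of that row, 52/3.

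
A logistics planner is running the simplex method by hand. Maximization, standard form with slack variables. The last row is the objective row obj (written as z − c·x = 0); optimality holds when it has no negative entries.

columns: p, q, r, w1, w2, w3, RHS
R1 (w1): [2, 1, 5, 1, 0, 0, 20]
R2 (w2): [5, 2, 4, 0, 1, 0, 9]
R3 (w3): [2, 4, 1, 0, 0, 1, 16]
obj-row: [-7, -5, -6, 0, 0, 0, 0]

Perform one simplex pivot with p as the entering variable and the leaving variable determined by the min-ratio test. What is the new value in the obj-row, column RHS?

Ratio test on column p — row 1: 20/2 = 10; row 2: 9/5 = 9/5; row 3: 16/2 = 8. Minimum is 9/5 at row 2 (w2 leaves); pivot element 5.
Divide row 2 by 5; eliminate column p from the other rows.
obj-row update in column RHS: 0 − (-7)·(9/5) = 63/5.

63/5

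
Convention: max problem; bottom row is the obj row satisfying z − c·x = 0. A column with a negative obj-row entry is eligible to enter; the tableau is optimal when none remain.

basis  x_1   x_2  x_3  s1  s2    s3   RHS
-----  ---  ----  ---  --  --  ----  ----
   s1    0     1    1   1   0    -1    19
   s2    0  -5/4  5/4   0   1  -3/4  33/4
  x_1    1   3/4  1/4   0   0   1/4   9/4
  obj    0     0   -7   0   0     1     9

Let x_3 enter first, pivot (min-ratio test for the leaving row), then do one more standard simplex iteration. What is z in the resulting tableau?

297/5

Ratio test on column x_3 — row 1: 19/1 = 19; row 2: (33/4)/(5/4) = 33/5; row 3: (9/4)/(1/4) = 9. Minimum is 33/5 at row 2 (s2 leaves); pivot element 5/4.
Pivot on row 2; the obj-row RHS becomes 9 − (-7)·(33/5) = 276/5.
Next entering variable (most negative obj-row entry -7): x_2.
Ratio test on column x_2 — row 1: (62/5)/2 = 31/5; row 2: entry -1 ≤ 0; row 3: (3/5)/1 = 3/5. Minimum is 3/5 at row 3 (x_1 leaves); pivot element 1.
After the second pivot the obj-row RHS is 276/5 − (-7)·(3/5) = 297/5.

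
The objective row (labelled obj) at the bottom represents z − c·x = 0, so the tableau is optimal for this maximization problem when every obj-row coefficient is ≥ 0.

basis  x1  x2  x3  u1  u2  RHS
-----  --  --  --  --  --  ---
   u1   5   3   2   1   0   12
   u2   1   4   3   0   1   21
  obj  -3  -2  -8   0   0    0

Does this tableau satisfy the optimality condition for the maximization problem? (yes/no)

The obj-row has a negative entry -8 in column x3, so it is not optimal.

no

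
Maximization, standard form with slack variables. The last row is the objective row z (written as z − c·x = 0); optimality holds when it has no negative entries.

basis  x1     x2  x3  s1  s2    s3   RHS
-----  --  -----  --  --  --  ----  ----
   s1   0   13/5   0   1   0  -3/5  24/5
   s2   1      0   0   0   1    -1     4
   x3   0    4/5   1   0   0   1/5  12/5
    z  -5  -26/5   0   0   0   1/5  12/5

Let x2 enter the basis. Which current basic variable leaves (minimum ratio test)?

s1

Column x2 entries and ratios — s1: (24/5)/(13/5) = 24/13; s2: 0 ≤ 0, skip; x3: (12/5)/(4/5) = 3.
Smallest ratio is 24/13 in the row of s1, so s1 leaves.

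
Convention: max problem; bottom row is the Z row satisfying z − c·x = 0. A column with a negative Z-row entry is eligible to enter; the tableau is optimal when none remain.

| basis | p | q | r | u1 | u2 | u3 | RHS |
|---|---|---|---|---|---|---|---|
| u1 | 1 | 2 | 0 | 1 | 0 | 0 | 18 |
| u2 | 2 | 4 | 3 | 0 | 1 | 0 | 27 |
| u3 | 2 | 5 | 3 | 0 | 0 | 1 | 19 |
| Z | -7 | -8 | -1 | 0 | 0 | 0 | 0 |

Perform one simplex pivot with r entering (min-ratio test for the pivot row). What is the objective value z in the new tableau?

Ratio test on column r — row 1: entry 0 ≤ 0; row 2: 27/3 = 9; row 3: 19/3 = 19/3. Minimum is 19/3 at row 3 (u3 leaves); pivot element 3.
Pivot on row 3; the Z-row RHS becomes 0 − (-1)·(19/3) = 19/3.

19/3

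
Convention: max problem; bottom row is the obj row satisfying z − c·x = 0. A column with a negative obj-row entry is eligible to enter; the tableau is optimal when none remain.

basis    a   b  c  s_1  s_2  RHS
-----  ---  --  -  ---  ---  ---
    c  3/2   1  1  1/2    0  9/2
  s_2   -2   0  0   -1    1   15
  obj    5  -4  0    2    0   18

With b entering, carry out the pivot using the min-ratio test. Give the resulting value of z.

36

Ratio test on column b — row 1: (9/2)/1 = 9/2; row 2: entry 0 ≤ 0. Minimum is 9/2 at row 1 (c leaves); pivot element 1.
Pivot on row 1; the obj-row RHS becomes 18 − (-4)·(9/2) = 36.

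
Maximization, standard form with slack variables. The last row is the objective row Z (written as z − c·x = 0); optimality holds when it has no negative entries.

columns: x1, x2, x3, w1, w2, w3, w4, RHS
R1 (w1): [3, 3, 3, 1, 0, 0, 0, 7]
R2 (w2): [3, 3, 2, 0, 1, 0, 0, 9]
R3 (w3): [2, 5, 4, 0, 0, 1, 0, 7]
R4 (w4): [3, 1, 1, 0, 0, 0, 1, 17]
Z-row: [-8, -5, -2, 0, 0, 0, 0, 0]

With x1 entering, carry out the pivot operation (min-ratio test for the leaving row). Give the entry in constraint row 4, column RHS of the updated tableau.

10

Ratio test on column x1 — row 1: 7/3 = 7/3; row 2: 9/3 = 3; row 3: 7/2 = 7/2; row 4: 17/3 = 17/3. Minimum is 7/3 at row 1 (w1 leaves); pivot element 3.
Divide row 1 by 3; eliminate column x1 from the other rows.
Row 4 update in column RHS: 17 − 3·(7/3) = 10.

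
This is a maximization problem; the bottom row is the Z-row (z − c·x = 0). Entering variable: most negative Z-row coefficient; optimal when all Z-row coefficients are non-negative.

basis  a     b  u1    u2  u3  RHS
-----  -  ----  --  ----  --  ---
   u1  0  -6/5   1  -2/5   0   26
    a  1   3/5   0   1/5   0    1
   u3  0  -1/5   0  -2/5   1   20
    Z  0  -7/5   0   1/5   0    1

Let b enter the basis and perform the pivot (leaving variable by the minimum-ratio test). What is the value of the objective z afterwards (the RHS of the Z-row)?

10/3

Ratio test on column b — row 1: entry -6/5 ≤ 0; row 2: 1/(3/5) = 5/3; row 3: entry -1/5 ≤ 0. Minimum is 5/3 at row 2 (a leaves); pivot element 3/5.
Pivot on row 2; the Z-row RHS becomes 1 − (-7/5)·(5/3) = 10/3.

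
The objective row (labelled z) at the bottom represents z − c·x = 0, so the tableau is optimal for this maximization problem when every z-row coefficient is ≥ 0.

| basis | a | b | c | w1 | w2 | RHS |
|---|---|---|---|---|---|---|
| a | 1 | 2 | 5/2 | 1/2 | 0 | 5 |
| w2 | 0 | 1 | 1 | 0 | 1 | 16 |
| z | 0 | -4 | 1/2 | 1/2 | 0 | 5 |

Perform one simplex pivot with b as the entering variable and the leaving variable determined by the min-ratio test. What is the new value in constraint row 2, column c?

-1/4

Ratio test on column b — row 1: 5/2 = 5/2; row 2: 16/1 = 16. Minimum is 5/2 at row 1 (a leaves); pivot element 2.
Divide row 1 by 2; eliminate column b from the other rows.
Row 2 update in column c: 1 − 1·(5/4) = -1/4.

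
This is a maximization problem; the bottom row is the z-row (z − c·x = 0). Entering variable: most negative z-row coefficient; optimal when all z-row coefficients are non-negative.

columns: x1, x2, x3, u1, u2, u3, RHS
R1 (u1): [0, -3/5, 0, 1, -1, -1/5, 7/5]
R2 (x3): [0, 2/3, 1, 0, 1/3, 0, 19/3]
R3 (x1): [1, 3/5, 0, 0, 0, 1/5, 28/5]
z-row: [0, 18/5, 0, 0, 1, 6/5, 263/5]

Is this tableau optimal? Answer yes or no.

yes

Every z-row coefficient is ≥ 0, so the tableau is optimal.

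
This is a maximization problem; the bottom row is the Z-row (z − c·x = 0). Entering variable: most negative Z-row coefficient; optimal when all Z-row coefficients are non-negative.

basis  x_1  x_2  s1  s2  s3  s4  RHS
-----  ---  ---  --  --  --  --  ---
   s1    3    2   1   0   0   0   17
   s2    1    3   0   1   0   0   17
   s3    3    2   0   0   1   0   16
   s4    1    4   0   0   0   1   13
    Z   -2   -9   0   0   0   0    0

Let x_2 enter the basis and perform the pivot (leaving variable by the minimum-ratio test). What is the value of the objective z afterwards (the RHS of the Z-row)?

Ratio test on column x_2 — row 1: 17/2 = 17/2; row 2: 17/3 = 17/3; row 3: 16/2 = 8; row 4: 13/4 = 13/4. Minimum is 13/4 at row 4 (s4 leaves); pivot element 4.
Pivot on row 4; the Z-row RHS becomes 0 − (-9)·(13/4) = 117/4.

117/4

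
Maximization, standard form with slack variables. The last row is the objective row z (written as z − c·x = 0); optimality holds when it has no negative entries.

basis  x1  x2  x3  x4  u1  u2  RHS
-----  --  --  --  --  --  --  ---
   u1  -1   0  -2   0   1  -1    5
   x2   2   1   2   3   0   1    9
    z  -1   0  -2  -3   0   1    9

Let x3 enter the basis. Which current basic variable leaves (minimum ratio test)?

x2

Column x3 entries and ratios — u1: -2 ≤ 0, skip; x2: 9/2 = 9/2.
Smallest ratio is 9/2 in the row of x2, so x2 leaves.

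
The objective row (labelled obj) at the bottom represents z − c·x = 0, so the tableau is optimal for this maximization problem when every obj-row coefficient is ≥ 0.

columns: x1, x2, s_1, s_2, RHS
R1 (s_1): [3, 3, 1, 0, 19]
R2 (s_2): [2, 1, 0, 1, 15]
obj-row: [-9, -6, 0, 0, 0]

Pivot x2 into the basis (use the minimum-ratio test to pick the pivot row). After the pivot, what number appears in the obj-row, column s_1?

2

Ratio test on column x2 — row 1: 19/3 = 19/3; row 2: 15/1 = 15. Minimum is 19/3 at row 1 (s_1 leaves); pivot element 3.
Divide row 1 by 3; eliminate column x2 from the other rows.
obj-row update in column s_1: 0 − (-6)·(1/3) = 2.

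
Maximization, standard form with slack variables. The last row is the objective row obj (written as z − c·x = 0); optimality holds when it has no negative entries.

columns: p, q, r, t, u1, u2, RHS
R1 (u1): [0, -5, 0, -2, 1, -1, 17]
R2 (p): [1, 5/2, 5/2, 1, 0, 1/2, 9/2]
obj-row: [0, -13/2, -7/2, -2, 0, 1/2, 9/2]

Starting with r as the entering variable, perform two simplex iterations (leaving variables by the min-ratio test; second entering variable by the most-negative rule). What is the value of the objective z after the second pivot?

81/5

Ratio test on column r — row 1: entry 0 ≤ 0; row 2: (9/2)/(5/2) = 9/5. Minimum is 9/5 at row 2 (p leaves); pivot element 5/2.
Pivot on row 2; the obj-row RHS becomes 9/2 − (-7/2)·(9/5) = 54/5.
Next entering variable (most negative obj-row entry -3): q.
Ratio test on column q — row 1: entry -5 ≤ 0; row 2: (9/5)/1 = 9/5. Minimum is 9/5 at row 2 (r leaves); pivot element 1.
After the second pivot the obj-row RHS is 54/5 − (-3)·(9/5) = 81/5.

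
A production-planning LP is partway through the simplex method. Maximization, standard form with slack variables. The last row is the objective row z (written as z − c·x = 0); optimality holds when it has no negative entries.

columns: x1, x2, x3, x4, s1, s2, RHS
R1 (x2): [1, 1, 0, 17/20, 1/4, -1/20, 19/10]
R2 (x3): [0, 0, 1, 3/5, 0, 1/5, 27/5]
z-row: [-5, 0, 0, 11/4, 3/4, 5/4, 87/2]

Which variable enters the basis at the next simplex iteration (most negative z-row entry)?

x1

Negative z-row entries: x1: -5.
The most negative is -5 in column x1, so x1 enters.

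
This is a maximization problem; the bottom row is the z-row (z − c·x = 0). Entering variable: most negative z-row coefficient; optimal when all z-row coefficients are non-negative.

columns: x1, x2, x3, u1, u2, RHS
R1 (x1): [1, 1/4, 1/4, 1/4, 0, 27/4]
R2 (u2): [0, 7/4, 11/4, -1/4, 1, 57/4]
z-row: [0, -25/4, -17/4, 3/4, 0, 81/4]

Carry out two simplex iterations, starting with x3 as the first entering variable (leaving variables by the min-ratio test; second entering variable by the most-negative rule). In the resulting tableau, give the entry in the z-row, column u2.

25/7

Ratio test on column x3 — row 1: (27/4)/(1/4) = 27; row 2: (57/4)/(11/4) = 57/11. Minimum is 57/11 at row 2 (u2 leaves); pivot element 11/4.
Divide row 2 by 11/4; eliminate column x3 from the other rows.
Second iteration: most negative z-row entry is -39/11 in column x2, so x2 enters.
Ratio test on column x2 — row 1: (60/11)/(1/11) = 60; row 2: (57/11)/(7/11) = 57/7. Minimum is 57/7 at row 2 (x3 leaves); pivot element 7/11.
Divide row 2 by 7/11; eliminate column x2 from the other rows.
After both pivots, the entry at the z-row, column u2 is 25/7.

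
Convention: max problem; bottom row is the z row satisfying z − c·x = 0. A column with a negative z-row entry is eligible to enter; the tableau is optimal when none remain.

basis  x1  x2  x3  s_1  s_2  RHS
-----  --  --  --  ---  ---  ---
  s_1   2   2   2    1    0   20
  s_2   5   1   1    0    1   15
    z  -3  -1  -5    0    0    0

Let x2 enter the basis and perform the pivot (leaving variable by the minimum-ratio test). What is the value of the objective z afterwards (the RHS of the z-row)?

10

Ratio test on column x2 — row 1: 20/2 = 10; row 2: 15/1 = 15. Minimum is 10 at row 1 (s_1 leaves); pivot element 2.
Pivot on row 1; the z-row RHS becomes 0 − (-1)·10 = 10.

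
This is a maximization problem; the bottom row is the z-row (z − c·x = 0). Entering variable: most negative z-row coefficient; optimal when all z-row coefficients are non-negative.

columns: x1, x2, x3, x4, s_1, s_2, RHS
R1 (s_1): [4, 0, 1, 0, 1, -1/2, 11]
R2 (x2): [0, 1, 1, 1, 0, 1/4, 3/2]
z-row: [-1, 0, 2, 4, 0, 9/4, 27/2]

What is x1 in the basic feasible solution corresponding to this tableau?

x1 is not in the basis, so in the current basic feasible solution x1 = 0.

0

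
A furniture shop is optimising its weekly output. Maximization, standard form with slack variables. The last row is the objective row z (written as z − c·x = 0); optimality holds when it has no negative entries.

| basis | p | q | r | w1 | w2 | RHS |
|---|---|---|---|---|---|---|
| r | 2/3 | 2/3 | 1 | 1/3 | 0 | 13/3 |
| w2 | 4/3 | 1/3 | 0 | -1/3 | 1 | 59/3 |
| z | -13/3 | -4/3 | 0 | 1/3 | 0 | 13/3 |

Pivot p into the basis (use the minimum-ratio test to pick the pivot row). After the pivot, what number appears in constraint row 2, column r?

-2

Ratio test on column p — row 1: (13/3)/(2/3) = 13/2; row 2: (59/3)/(4/3) = 59/4. Minimum is 13/2 at row 1 (r leaves); pivot element 2/3.
Divide row 1 by 2/3; eliminate column p from the other rows.
Row 2 update in column r: 0 − (4/3)·(3/2) = -2.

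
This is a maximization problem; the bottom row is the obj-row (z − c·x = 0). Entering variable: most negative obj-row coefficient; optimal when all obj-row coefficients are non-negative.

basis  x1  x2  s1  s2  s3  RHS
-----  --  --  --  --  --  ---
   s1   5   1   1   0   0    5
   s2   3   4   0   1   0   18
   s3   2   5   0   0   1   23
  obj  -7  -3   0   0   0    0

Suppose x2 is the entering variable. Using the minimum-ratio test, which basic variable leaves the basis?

s2

Column x2 entries and ratios — s1: 5/1 = 5; s2: 18/4 = 9/2; s3: 23/5 = 23/5.
Smallest ratio is 9/2 in the row of s2, so s2 leaves.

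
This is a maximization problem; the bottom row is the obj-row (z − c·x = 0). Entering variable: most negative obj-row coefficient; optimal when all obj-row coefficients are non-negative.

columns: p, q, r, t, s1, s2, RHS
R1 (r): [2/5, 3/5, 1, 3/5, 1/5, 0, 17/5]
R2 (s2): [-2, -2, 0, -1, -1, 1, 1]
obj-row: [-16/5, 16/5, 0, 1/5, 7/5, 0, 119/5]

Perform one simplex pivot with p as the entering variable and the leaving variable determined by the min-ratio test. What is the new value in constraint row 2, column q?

Ratio test on column p — row 1: (17/5)/(2/5) = 17/2; row 2: entry -2 ≤ 0. Minimum is 17/2 at row 1 (r leaves); pivot element 2/5.
Divide row 1 by 2/5; eliminate column p from the other rows.
Row 2 update in column q: -2 − (-2)·(3/2) = 1.

1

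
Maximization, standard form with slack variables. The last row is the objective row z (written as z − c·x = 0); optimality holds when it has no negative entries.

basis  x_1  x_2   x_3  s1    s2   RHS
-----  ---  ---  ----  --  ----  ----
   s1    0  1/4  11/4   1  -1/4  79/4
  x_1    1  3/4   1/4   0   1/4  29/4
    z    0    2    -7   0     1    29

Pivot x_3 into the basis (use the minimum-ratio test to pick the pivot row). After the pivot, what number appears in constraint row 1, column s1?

Ratio test on column x_3 — row 1: (79/4)/(11/4) = 79/11; row 2: (29/4)/(1/4) = 29. Minimum is 79/11 at row 1 (s1 leaves); pivot element 11/4.
Divide row 1 by 11/4; eliminate column x_3 from the other rows.
In the new row 1, the s1 entry is the old entry divided by the pivot: 1/(11/4) = 4/11.

4/11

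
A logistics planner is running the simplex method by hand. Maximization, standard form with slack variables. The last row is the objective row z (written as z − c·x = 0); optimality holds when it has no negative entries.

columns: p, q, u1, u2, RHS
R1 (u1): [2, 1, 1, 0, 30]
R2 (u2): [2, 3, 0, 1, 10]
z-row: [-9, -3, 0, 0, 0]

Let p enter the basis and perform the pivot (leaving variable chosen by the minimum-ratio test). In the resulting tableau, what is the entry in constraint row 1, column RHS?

Ratio test on column p — row 1: 30/2 = 15; row 2: 10/2 = 5. Minimum is 5 at row 2 (u2 leaves); pivot element 2.
Divide row 2 by 2; eliminate column p from the other rows.
Row 1 update in column RHS: 30 − 2·5 = 20.

20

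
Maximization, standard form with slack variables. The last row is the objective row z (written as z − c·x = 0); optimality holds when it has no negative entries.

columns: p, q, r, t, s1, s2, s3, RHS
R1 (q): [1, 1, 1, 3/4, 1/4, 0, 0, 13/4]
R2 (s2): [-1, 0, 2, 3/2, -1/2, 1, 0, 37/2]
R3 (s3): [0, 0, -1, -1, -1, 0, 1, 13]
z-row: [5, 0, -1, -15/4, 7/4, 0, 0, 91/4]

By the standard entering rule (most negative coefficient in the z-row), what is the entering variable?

Negative z-row entries: r: -1, t: -15/4.
The most negative is -15/4 in column t, so t enters.

t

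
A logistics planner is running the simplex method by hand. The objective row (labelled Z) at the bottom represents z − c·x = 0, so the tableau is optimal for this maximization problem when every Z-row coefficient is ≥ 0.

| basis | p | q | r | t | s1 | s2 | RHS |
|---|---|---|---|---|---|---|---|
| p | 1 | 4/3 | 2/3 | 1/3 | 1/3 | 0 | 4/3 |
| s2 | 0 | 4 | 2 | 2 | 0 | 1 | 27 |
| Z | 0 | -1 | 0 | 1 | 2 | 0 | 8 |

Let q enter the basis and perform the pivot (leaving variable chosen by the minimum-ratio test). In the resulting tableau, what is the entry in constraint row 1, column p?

Ratio test on column q — row 1: (4/3)/(4/3) = 1; row 2: 27/4 = 27/4. Minimum is 1 at row 1 (p leaves); pivot element 4/3.
Divide row 1 by 4/3; eliminate column q from the other rows.
In the new row 1, the p entry is the old entry divided by the pivot: 1/(4/3) = 3/4.

3/4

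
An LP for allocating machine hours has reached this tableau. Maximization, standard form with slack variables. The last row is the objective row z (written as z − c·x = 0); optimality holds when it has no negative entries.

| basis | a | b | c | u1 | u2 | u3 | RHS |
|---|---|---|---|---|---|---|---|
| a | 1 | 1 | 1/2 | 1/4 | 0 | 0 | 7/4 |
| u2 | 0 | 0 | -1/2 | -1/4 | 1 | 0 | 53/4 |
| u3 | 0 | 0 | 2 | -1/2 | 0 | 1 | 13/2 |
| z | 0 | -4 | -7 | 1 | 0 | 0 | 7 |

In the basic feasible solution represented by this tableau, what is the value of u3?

13/2

u3 is basic (row 3); its value is the RHS of that row, 13/2.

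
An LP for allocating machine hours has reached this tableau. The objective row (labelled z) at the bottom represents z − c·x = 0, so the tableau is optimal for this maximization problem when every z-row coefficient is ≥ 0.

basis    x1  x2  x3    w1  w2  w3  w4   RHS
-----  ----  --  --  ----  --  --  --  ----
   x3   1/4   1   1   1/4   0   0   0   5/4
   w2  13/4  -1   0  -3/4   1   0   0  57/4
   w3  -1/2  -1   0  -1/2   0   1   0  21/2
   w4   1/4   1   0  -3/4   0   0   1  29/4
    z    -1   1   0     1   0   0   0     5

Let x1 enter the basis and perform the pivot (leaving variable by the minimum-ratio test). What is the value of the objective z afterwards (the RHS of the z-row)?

122/13

Ratio test on column x1 — row 1: (5/4)/(1/4) = 5; row 2: (57/4)/(13/4) = 57/13; row 3: entry -1/2 ≤ 0; row 4: (29/4)/(1/4) = 29. Minimum is 57/13 at row 2 (w2 leaves); pivot element 13/4.
Pivot on row 2; the z-row RHS becomes 5 − (-1)·(57/13) = 122/13.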